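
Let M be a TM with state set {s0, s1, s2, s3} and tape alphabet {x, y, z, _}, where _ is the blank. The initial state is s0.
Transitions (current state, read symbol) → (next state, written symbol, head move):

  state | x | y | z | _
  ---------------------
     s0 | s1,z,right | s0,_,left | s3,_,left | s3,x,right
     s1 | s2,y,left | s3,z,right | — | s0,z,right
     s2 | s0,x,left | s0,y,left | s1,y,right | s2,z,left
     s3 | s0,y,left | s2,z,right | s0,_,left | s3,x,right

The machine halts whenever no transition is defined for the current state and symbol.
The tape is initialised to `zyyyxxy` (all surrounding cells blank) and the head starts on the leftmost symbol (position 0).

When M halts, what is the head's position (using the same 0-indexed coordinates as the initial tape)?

2

s0 | __[z]yyyxxy   read z → write _, move left, go to s3
s3 | _[_]_yyyxxy   read _ → write x, move right, go to s3
s3 | _x[_]yyyxxy   read _ → write x, move right, go to s3
s3 | _xx[y]yyxxy   read y → write z, move right, go to s2
s2 | _xxz[y]yxxy   read y → write y, move left, go to s0
s0 | _xx[z]yyxxy   read z → write _, move left, go to s3
s3 | _x[x]_yyxxy   read x → write y, move left, go to s0
s0 | _[x]y_yyxxy   read x → write z, move right, go to s1
s1 | _z[y]_yyxxy   read y → write z, move right, go to s3
s3 | _zz[_]yyxxy   read _ → write x, move right, go to s3
s3 | _zzx[y]yxxy   read y → write z, move right, go to s2
s2 | _zzxz[y]xxy   read y → write y, move left, go to s0
s0 | _zzx[z]yxxy   read z → write _, move left, go to s3
s3 | _zz[x]_yxxy   read x → write y, move left, go to s0
s0 | _z[z]y_yxxy   read z → write _, move left, go to s3
s3 | _[z]_y_yxxy   read z → write _, move left, go to s0
s0 | [_]__y_yxxy   read _ → write x, move right, go to s3
s3 | x[_]_y_yxxy   read _ → write x, move right, go to s3
s3 | xx[_]y_yxxy   read _ → write x, move right, go to s3
s3 | xxx[y]_yxxy   read y → write z, move right, go to s2
s2 | xxxz[_]yxxy   read _ → write z, move left, go to s2
s2 | xxx[z]zyxxy   read z → write y, move right, go to s1
s1 | xxxy[z]yxxy
At halt the head is at cell 2.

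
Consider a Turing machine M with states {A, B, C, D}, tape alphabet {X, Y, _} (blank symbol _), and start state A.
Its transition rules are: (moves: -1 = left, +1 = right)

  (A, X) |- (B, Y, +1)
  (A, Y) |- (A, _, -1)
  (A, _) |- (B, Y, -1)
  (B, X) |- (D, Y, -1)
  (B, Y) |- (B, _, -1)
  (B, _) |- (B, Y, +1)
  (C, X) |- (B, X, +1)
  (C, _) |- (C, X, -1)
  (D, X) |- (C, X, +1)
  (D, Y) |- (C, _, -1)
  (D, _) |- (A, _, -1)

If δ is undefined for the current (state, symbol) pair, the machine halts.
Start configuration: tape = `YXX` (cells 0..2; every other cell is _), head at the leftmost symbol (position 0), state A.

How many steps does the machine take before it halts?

A | ___[Y]XX   read Y → write _, move -1, go to A
A | __[_]_XX   read _ → write Y, move -1, go to B
B | _[_]Y_XX   read _ → write Y, move +1, go to B
B | _Y[Y]_XX   read Y → write _, move -1, go to B
B | _[Y]__XX   read Y → write _, move -1, go to B
B | [_]___XX   read _ → write Y, move +1, go to B
B | Y[_]__XX   read _ → write Y, move +1, go to B
B | YY[_]_XX   read _ → write Y, move +1, go to B
B | YYY[_]XX   read _ → write Y, move +1, go to B
B | YYYY[X]X   read X → write Y, move -1, go to D
D | YYY[Y]YX   read Y → write _, move -1, go to C
C | YY[Y]_YX
M halts after 11 transitions.

11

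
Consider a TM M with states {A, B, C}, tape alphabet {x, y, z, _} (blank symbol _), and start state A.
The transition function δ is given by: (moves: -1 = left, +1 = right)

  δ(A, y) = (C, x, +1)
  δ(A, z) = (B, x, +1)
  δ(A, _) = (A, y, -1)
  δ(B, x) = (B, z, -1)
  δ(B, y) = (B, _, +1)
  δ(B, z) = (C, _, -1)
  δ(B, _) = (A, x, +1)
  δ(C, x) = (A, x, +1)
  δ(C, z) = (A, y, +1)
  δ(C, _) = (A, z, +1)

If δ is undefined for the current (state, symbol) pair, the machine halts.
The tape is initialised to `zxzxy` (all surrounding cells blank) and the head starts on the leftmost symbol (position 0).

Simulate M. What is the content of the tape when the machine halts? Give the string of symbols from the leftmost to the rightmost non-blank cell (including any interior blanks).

xxyzxy

state=A head=0 tape=_[z]xzxy   (A,z)→(B,x,+1)
state=B head=1 tape=_x[x]zxy   (B,x)→(B,z,-1)
state=B head=0 tape=_[x]zzxy   (B,x)→(B,z,-1)
state=B head=-1 tape=[_]zzzxy   (B,_)→(A,x,+1)
state=A head=0 tape=x[z]zzxy   (A,z)→(B,x,+1)
state=B head=1 tape=xx[z]zxy   (B,z)→(C,_,-1)
state=C head=0 tape=x[x]_zxy   (C,x)→(A,x,+1)
state=A head=1 tape=xx[_]zxy   (A,_)→(A,y,-1)
state=A head=0 tape=x[x]yzxy
The non-blank tape span at halt is xxyzxy.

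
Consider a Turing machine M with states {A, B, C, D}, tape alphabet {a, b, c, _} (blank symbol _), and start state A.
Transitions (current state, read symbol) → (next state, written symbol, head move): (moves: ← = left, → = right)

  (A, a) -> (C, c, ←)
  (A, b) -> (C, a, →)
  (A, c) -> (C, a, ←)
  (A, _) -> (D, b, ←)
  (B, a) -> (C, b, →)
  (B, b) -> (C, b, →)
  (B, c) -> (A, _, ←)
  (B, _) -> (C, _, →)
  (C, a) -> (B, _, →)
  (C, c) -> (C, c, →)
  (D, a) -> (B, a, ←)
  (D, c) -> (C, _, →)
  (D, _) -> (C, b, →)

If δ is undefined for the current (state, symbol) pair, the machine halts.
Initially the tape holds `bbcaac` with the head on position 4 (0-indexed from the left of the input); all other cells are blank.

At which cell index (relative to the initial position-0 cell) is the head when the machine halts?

A | bbca[a]c   read a → write c, move ←, go to C
C | bbc[a]cc   read a → write _, move →, go to B
B | bbc_[c]c   read c → write _, move ←, go to A
A | bbc[_]_c   read _ → write b, move ←, go to D
D | bb[c]b_c   read c → write _, move →, go to C
C | bb_[b]_c
At halt the head is at cell 3.

3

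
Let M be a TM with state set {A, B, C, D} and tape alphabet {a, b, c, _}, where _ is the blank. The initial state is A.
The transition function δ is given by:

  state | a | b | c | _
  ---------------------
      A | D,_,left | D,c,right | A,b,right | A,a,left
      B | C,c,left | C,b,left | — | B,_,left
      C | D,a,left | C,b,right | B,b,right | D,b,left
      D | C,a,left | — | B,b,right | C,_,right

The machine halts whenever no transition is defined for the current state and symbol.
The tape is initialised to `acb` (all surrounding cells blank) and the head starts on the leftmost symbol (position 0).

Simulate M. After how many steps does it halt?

A | _[a]cb_   read a → write _, move left, go to D
D | [_]_cb_   read _ → write _, move right, go to C
C | _[_]cb_   read _ → write b, move left, go to D
D | [_]bcb_   read _ → write _, move right, go to C
C | _[b]cb_   read b → write b, move right, go to C
C | _b[c]b_   read c → write b, move right, go to B
B | _bb[b]_   read b → write b, move left, go to C
C | _b[b]b_   read b → write b, move right, go to C
C | _bb[b]_   read b → write b, move right, go to C
C | _bbb[_]   read _ → write b, move left, go to D
D | _bb[b]b
M halts after 10 transitions.

10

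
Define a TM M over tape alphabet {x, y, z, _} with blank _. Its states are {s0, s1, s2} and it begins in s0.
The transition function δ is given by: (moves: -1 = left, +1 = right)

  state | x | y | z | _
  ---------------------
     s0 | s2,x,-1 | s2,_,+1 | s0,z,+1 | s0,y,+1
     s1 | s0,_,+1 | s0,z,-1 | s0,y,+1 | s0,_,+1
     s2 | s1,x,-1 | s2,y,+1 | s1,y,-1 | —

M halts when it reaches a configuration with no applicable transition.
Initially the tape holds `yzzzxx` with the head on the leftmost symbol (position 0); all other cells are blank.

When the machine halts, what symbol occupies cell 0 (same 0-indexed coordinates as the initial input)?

_

state=s0 head=0 tape=[y]zzzxx   (s0,y)→(s2,_,+1)
state=s2 head=1 tape=_[z]zzxx   (s2,z)→(s1,y,-1)
state=s1 head=0 tape=[_]yzzxx   (s1,_)→(s0,_,+1)
state=s0 head=1 tape=_[y]zzxx   (s0,y)→(s2,_,+1)
state=s2 head=2 tape=__[z]zxx   (s2,z)→(s1,y,-1)
state=s1 head=1 tape=_[_]yzxx   (s1,_)→(s0,_,+1)
state=s0 head=2 tape=__[y]zxx   (s0,y)→(s2,_,+1)
state=s2 head=3 tape=___[z]xx   (s2,z)→(s1,y,-1)
state=s1 head=2 tape=__[_]yxx   (s1,_)→(s0,_,+1)
state=s0 head=3 tape=___[y]xx   (s0,y)→(s2,_,+1)
state=s2 head=4 tape=____[x]x   (s2,x)→(s1,x,-1)
state=s1 head=3 tape=___[_]xx   (s1,_)→(s0,_,+1)
state=s0 head=4 tape=____[x]x   (s0,x)→(s2,x,-1)
state=s2 head=3 tape=___[_]xx
Cell 0 holds _ when M halts.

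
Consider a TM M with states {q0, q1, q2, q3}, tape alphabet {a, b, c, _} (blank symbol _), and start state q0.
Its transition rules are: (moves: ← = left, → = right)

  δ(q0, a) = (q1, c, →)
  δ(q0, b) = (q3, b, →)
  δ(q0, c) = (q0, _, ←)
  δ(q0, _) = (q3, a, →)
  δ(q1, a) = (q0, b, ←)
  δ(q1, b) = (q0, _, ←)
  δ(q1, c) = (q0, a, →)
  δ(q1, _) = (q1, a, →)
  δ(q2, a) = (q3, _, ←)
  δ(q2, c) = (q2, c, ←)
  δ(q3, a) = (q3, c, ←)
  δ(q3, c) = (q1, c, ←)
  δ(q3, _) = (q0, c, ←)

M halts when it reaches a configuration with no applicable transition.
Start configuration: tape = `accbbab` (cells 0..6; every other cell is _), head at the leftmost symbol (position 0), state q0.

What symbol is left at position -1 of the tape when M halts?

q0 | _[a]ccbbab   read a → write c, move →, go to q1
q1 | _c[c]cbbab   read c → write a, move →, go to q0
q0 | _ca[c]bbab   read c → write _, move ←, go to q0
q0 | _c[a]_bbab   read a → write c, move →, go to q1
q1 | _cc[_]bbab   read _ → write a, move →, go to q1
q1 | _cca[b]bab   read b → write _, move ←, go to q0
q0 | _cc[a]_bab   read a → write c, move →, go to q1
q1 | _ccc[_]bab   read _ → write a, move →, go to q1
q1 | _ccca[b]ab   read b → write _, move ←, go to q0
q0 | _ccc[a]_ab   read a → write c, move →, go to q1
q1 | _cccc[_]ab   read _ → write a, move →, go to q1
q1 | _cccca[a]b   read a → write b, move ←, go to q0
q0 | _cccc[a]bb   read a → write c, move →, go to q1
q1 | _ccccc[b]b   read b → write _, move ←, go to q0
q0 | _cccc[c]_b   read c → write _, move ←, go to q0
q0 | _ccc[c]__b   read c → write _, move ←, go to q0
q0 | _cc[c]___b   read c → write _, move ←, go to q0
q0 | _c[c]____b   read c → write _, move ←, go to q0
q0 | _[c]_____b   read c → write _, move ←, go to q0
q0 | [_]______b   read _ → write a, move →, go to q3
q3 | a[_]_____b   read _ → write c, move ←, go to q0
q0 | [a]c_____b   read a → write c, move →, go to q1
q1 | c[c]_____b   read c → write a, move →, go to q0
q0 | ca[_]____b   read _ → write a, move →, go to q3
q3 | caa[_]___b   read _ → write c, move ←, go to q0
q0 | ca[a]c___b   read a → write c, move →, go to q1
q1 | cac[c]___b   read c → write a, move →, go to q0
q0 | caca[_]__b   read _ → write a, move →, go to q3
q3 | cacaa[_]_b   read _ → write c, move ←, go to q0
q0 | caca[a]c_b   read a → write c, move →, go to q1
q1 | cacac[c]_b   read c → write a, move →, go to q0
q0 | cacaca[_]b   read _ → write a, move →, go to q3
q3 | cacacaa[b]
Cell -1 holds c when M halts.

c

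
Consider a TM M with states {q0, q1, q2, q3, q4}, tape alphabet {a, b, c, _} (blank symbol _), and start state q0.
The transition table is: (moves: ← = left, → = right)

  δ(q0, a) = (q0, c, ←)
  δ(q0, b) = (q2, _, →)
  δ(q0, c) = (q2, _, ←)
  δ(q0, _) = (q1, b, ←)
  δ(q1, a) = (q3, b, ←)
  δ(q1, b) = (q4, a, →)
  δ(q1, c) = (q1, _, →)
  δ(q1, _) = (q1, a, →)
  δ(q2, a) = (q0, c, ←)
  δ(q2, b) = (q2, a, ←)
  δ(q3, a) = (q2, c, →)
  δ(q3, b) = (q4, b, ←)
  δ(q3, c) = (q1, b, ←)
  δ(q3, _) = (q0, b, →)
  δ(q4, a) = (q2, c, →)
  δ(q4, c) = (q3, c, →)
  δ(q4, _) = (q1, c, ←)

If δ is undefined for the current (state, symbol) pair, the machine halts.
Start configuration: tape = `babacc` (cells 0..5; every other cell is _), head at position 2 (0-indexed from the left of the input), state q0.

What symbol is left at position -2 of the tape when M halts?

a

q0 | __ba[b]acc   read b → write _, move →, go to q2
q2 | __ba_[a]cc   read a → write c, move ←, go to q0
q0 | __ba[_]ccc   read _ → write b, move ←, go to q1
q1 | __b[a]bccc   read a → write b, move ←, go to q3
q3 | __[b]bbccc   read b → write b, move ←, go to q4
q4 | _[_]bbbccc   read _ → write c, move ←, go to q1
q1 | [_]cbbbccc   read _ → write a, move →, go to q1
q1 | a[c]bbbccc   read c → write _, move →, go to q1
q1 | a_[b]bbccc   read b → write a, move →, go to q4
q4 | a_a[b]bccc
Cell -2 holds a when M halts.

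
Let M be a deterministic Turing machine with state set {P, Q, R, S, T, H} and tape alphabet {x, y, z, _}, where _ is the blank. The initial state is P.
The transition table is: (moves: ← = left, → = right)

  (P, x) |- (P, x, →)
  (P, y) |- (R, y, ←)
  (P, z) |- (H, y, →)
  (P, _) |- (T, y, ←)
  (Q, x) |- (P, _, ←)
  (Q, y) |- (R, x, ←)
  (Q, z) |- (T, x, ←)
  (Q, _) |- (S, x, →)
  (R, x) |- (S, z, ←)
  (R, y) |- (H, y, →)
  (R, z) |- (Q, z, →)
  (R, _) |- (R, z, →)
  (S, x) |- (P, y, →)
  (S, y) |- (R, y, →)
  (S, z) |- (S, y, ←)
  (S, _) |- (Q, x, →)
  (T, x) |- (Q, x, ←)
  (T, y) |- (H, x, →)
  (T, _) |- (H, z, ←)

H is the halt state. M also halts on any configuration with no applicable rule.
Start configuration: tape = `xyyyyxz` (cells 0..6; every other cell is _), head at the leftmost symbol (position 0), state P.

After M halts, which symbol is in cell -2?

state=P head=0 tape=__[x]yyyyxz   (P,x)→(P,x,→)
state=P head=1 tape=__x[y]yyyxz   (P,y)→(R,y,←)
state=R head=0 tape=__[x]yyyyxz   (R,x)→(S,z,←)
state=S head=-1 tape=_[_]zyyyyxz   (S,_)→(Q,x,→)
state=Q head=0 tape=_x[z]yyyyxz   (Q,z)→(T,x,←)
state=T head=-1 tape=_[x]xyyyyxz   (T,x)→(Q,x,←)
state=Q head=-2 tape=[_]xxyyyyxz   (Q,_)→(S,x,→)
state=S head=-1 tape=x[x]xyyyyxz   (S,x)→(P,y,→)
state=P head=0 tape=xy[x]yyyyxz   (P,x)→(P,x,→)
state=P head=1 tape=xyx[y]yyyxz   (P,y)→(R,y,←)
state=R head=0 tape=xy[x]yyyyxz   (R,x)→(S,z,←)
state=S head=-1 tape=x[y]zyyyyxz   (S,y)→(R,y,→)
state=R head=0 tape=xy[z]yyyyxz   (R,z)→(Q,z,→)
state=Q head=1 tape=xyz[y]yyyxz   (Q,y)→(R,x,←)
state=R head=0 tape=xy[z]xyyyxz   (R,z)→(Q,z,→)
state=Q head=1 tape=xyz[x]yyyxz   (Q,x)→(P,_,←)
state=P head=0 tape=xy[z]_yyyxz   (P,z)→(H,y,→)
state=H head=1 tape=xyy[_]yyyxz
Cell -2 holds x when M halts.

x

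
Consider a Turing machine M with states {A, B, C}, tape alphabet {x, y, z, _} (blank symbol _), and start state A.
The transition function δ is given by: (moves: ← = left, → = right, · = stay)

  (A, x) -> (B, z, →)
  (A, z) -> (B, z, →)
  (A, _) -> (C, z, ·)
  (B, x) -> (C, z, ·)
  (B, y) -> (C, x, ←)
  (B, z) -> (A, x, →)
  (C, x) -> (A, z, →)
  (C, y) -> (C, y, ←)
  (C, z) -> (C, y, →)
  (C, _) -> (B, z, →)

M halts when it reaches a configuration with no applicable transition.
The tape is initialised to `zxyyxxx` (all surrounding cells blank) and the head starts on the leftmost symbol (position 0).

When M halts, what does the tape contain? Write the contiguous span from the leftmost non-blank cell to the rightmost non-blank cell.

yzyyyxxx

A | _[z]xyyxxx   read z → write z, move →, go to B
B | _z[x]yyxxx   read x → write z, move ·, go to C
C | _z[z]yyxxx   read z → write y, move →, go to C
C | _zy[y]yxxx   read y → write y, move ←, go to C
C | _z[y]yyxxx   read y → write y, move ←, go to C
C | _[z]yyyxxx   read z → write y, move →, go to C
C | _y[y]yyxxx   read y → write y, move ←, go to C
C | _[y]yyyxxx   read y → write y, move ←, go to C
C | [_]yyyyxxx   read _ → write z, move →, go to B
B | z[y]yyyxxx   read y → write x, move ←, go to C
C | [z]xyyyxxx   read z → write y, move →, go to C
C | y[x]yyyxxx   read x → write z, move →, go to A
A | yz[y]yyxxx
The non-blank tape span at halt is yzyyyxxx.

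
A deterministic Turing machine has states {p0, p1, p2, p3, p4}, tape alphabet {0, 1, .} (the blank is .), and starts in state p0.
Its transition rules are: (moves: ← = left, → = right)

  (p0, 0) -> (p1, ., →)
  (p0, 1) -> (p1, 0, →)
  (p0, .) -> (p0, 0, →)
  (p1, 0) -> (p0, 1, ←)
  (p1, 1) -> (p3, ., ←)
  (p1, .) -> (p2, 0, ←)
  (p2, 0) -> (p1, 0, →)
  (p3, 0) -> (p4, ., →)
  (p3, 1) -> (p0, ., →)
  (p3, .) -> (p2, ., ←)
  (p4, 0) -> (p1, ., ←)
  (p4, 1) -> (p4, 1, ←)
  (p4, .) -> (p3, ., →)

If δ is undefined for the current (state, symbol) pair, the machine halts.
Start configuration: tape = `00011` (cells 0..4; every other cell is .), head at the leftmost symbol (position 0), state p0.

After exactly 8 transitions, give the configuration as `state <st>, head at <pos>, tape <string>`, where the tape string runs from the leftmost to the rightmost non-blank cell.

state p2, head at 0, tape 0..11

p0 | [0]0011   read 0 → write ., move →, go to p1
p1 | .[0]011   read 0 → write 1, move ←, go to p0
p0 | [.]1011   read . → write 0, move →, go to p0
p0 | 0[1]011   read 1 → write 0, move →, go to p1
p1 | 00[0]11   read 0 → write 1, move ←, go to p0
p0 | 0[0]111   read 0 → write ., move →, go to p1
p1 | 0.[1]11   read 1 → write ., move ←, go to p3
p3 | 0[.].11   read . → write ., move ←, go to p2
p2 | [0]..11
After 8 steps: state p2, head at 0, tape 0..11.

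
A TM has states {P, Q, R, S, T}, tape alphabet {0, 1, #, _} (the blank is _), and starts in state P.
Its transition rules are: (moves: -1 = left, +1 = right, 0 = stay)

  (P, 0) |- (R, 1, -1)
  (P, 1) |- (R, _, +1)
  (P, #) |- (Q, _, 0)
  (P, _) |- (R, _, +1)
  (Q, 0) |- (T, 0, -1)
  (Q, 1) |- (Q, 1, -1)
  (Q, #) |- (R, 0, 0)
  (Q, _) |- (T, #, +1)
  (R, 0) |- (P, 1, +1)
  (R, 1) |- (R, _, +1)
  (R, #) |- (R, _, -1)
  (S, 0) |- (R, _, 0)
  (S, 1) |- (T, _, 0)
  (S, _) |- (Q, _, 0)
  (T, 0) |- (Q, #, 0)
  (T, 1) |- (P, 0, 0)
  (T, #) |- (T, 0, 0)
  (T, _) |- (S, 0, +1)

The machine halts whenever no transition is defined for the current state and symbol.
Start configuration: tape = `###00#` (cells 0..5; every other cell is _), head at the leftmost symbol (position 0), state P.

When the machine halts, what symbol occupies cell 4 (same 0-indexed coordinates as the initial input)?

P | [#]##00#   read # → write _, move 0, go to Q
Q | [_]##00#   read _ → write #, move +1, go to T
T | #[#]#00#   read # → write 0, move 0, go to T
T | #[0]#00#   read 0 → write #, move 0, go to Q
Q | #[#]#00#   read # → write 0, move 0, go to R
R | #[0]#00#   read 0 → write 1, move +1, go to P
P | #1[#]00#   read # → write _, move 0, go to Q
Q | #1[_]00#   read _ → write #, move +1, go to T
T | #1#[0]0#   read 0 → write #, move 0, go to Q
Q | #1#[#]0#   read # → write 0, move 0, go to R
R | #1#[0]0#   read 0 → write 1, move +1, go to P
P | #1#1[0]#   read 0 → write 1, move -1, go to R
R | #1#[1]1#   read 1 → write _, move +1, go to R
R | #1#_[1]#   read 1 → write _, move +1, go to R
R | #1#__[#]   read # → write _, move -1, go to R
R | #1#_[_]_
Cell 4 holds _ when M halts.

_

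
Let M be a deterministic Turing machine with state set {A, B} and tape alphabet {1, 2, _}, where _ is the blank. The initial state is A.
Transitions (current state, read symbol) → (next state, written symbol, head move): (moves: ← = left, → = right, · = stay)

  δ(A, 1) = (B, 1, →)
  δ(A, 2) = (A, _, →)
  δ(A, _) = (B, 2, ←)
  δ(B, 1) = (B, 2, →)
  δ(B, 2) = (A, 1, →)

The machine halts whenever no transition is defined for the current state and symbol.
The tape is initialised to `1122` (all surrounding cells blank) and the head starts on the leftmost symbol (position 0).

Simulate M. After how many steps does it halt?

A | [1]122_   read 1 → write 1, move →, go to B
B | 1[1]22_   read 1 → write 2, move →, go to B
B | 12[2]2_   read 2 → write 1, move →, go to A
A | 121[2]_   read 2 → write _, move →, go to A
A | 121_[_]   read _ → write 2, move ←, go to B
B | 121[_]2
M halts after 5 transitions.

5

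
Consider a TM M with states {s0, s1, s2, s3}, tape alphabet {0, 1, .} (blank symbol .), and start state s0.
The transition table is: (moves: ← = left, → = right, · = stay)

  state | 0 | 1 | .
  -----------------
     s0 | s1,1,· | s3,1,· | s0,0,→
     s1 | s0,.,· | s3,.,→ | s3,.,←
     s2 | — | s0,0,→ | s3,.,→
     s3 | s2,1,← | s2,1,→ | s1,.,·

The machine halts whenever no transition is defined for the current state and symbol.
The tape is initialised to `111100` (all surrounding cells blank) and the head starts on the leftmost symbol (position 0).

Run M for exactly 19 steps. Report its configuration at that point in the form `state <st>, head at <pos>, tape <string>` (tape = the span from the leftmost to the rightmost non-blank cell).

state=s0 head=0 tape=[1]11100..   (s0,1)→(s3,1,·)
state=s3 head=0 tape=[1]11100..   (s3,1)→(s2,1,→)
state=s2 head=1 tape=1[1]1100..   (s2,1)→(s0,0,→)
state=s0 head=2 tape=10[1]100..   (s0,1)→(s3,1,·)
state=s3 head=2 tape=10[1]100..   (s3,1)→(s2,1,→)
state=s2 head=3 tape=101[1]00..   (s2,1)→(s0,0,→)
state=s0 head=4 tape=1010[0]0..   (s0,0)→(s1,1,·)
state=s1 head=4 tape=1010[1]0..   (s1,1)→(s3,.,→)
state=s3 head=5 tape=1010.[0]..   (s3,0)→(s2,1,←)
state=s2 head=4 tape=1010[.]1..   (s2,.)→(s3,.,→)
state=s3 head=5 tape=1010.[1]..   (s3,1)→(s2,1,→)
state=s2 head=6 tape=1010.1[.].   (s2,.)→(s3,.,→)
state=s3 head=7 tape=1010.1.[.]   (s3,.)→(s1,.,·)
state=s1 head=7 tape=1010.1.[.]   (s1,.)→(s3,.,←)
state=s3 head=6 tape=1010.1[.].   (s3,.)→(s1,.,·)
state=s1 head=6 tape=1010.1[.].   (s1,.)→(s3,.,←)
state=s3 head=5 tape=1010.[1]..   (s3,1)→(s2,1,→)
state=s2 head=6 tape=1010.1[.].   (s2,.)→(s3,.,→)
state=s3 head=7 tape=1010.1.[.]   (s3,.)→(s1,.,·)
state=s1 head=7 tape=1010.1.[.]
After 19 steps: state s1, head at 7, tape 1010.1.

state s1, head at 7, tape 1010.1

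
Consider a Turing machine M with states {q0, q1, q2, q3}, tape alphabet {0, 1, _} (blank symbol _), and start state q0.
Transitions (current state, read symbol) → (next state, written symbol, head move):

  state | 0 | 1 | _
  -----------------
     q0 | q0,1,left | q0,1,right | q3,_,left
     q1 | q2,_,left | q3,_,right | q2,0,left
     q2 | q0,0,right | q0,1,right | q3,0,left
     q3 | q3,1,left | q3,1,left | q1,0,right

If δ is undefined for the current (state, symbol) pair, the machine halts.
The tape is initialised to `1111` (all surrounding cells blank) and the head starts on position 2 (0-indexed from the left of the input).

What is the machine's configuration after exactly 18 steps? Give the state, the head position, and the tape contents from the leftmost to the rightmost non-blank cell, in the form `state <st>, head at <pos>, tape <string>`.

state=q0 head=2 tape=_11[1]1_   (q0,1)→(q0,1,right)
state=q0 head=3 tape=_111[1]_   (q0,1)→(q0,1,right)
state=q0 head=4 tape=_1111[_]   (q0,_)→(q3,_,left)
state=q3 head=3 tape=_111[1]_   (q3,1)→(q3,1,left)
state=q3 head=2 tape=_11[1]1_   (q3,1)→(q3,1,left)
state=q3 head=1 tape=_1[1]11_   (q3,1)→(q3,1,left)
state=q3 head=0 tape=_[1]111_   (q3,1)→(q3,1,left)
state=q3 head=-1 tape=[_]1111_   (q3,_)→(q1,0,right)
state=q1 head=0 tape=0[1]111_   (q1,1)→(q3,_,right)
state=q3 head=1 tape=0_[1]11_   (q3,1)→(q3,1,left)
state=q3 head=0 tape=0[_]111_   (q3,_)→(q1,0,right)
state=q1 head=1 tape=00[1]11_   (q1,1)→(q3,_,right)
state=q3 head=2 tape=00_[1]1_   (q3,1)→(q3,1,left)
state=q3 head=1 tape=00[_]11_   (q3,_)→(q1,0,right)
state=q1 head=2 tape=000[1]1_   (q1,1)→(q3,_,right)
state=q3 head=3 tape=000_[1]_   (q3,1)→(q3,1,left)
state=q3 head=2 tape=000[_]1_   (q3,_)→(q1,0,right)
state=q1 head=3 tape=0000[1]_   (q1,1)→(q3,_,right)
state=q3 head=4 tape=0000_[_]
After 18 steps: state q3, head at 4, tape 0000.

state q3, head at 4, tape 0000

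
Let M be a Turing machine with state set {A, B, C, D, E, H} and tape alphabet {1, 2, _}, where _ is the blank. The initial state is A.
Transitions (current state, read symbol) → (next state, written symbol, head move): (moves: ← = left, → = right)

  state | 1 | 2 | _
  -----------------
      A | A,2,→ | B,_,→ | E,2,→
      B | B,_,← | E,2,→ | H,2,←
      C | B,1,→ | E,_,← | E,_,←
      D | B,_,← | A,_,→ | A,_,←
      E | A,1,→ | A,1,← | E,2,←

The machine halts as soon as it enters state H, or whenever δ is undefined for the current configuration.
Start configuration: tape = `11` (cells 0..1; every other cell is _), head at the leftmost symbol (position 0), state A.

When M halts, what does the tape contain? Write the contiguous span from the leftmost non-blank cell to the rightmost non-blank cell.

22_2

A | [1]1__   read 1 → write 2, move →, go to A
A | 2[1]__   read 1 → write 2, move →, go to A
A | 22[_]_   read _ → write 2, move →, go to E
E | 222[_]   read _ → write 2, move ←, go to E
E | 22[2]2   read 2 → write 1, move ←, go to A
A | 2[2]12   read 2 → write _, move →, go to B
B | 2_[1]2   read 1 → write _, move ←, go to B
B | 2[_]_2   read _ → write 2, move ←, go to H
H | [2]2_2
The non-blank tape span at halt is 22_2.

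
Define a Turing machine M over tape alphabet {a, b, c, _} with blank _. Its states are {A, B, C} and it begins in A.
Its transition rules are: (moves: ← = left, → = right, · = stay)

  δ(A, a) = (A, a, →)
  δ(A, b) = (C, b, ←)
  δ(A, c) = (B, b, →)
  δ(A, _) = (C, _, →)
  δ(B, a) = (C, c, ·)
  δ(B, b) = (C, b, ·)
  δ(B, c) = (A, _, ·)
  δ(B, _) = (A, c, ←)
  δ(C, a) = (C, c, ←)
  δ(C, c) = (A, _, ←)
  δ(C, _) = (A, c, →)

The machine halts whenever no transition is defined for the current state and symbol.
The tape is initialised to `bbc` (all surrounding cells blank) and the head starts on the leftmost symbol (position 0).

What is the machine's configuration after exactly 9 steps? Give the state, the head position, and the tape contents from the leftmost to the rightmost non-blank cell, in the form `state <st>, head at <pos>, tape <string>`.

state C, head at -1, tape bbc

A | __[b]bc   read b → write b, move ←, go to C
C | _[_]bbc   read _ → write c, move →, go to A
A | _c[b]bc   read b → write b, move ←, go to C
C | _[c]bbc   read c → write _, move ←, go to A
A | [_]_bbc   read _ → write _, move →, go to C
C | _[_]bbc   read _ → write c, move →, go to A
A | _c[b]bc   read b → write b, move ←, go to C
C | _[c]bbc   read c → write _, move ←, go to A
A | [_]_bbc   read _ → write _, move →, go to C
C | _[_]bbc
After 9 steps: state C, head at -1, tape bbc.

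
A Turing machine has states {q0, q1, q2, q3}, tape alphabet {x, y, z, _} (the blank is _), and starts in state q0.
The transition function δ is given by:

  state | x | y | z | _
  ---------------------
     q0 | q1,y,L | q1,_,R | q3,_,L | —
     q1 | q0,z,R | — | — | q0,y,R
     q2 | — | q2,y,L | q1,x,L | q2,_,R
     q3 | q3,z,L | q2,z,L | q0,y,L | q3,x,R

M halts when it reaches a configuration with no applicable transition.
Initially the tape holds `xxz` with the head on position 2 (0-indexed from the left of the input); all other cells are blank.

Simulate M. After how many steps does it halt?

8

q0 | __xx[z]   read z → write _, move L, go to q3
q3 | __x[x]_   read x → write z, move L, go to q3
q3 | __[x]z_   read x → write z, move L, go to q3
q3 | _[_]zz_   read _ → write x, move R, go to q3
q3 | _x[z]z_   read z → write y, move L, go to q0
q0 | _[x]yz_   read x → write y, move L, go to q1
q1 | [_]yyz_   read _ → write y, move R, go to q0
q0 | y[y]yz_   read y → write _, move R, go to q1
q1 | y_[y]z_
M halts after 8 transitions.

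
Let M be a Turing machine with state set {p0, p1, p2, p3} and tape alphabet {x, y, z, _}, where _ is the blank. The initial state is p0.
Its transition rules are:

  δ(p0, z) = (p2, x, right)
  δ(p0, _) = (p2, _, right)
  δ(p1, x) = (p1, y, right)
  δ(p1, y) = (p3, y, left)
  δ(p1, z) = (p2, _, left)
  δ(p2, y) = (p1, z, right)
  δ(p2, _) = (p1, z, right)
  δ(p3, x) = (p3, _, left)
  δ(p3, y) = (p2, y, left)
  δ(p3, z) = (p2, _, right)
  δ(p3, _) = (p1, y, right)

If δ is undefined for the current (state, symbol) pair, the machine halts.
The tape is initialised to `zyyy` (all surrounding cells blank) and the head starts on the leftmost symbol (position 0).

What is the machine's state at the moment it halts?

p1

p0 | [z]yyy_   read z → write x, move right, go to p2
p2 | x[y]yy_   read y → write z, move right, go to p1
p1 | xz[y]y_   read y → write y, move left, go to p3
p3 | x[z]yy_   read z → write _, move right, go to p2
p2 | x_[y]y_   read y → write z, move right, go to p1
p1 | x_z[y]_   read y → write y, move left, go to p3
p3 | x_[z]y_   read z → write _, move right, go to p2
p2 | x__[y]_   read y → write z, move right, go to p1
p1 | x__z[_]
No transition is defined for (p1, _); M halts in state p1.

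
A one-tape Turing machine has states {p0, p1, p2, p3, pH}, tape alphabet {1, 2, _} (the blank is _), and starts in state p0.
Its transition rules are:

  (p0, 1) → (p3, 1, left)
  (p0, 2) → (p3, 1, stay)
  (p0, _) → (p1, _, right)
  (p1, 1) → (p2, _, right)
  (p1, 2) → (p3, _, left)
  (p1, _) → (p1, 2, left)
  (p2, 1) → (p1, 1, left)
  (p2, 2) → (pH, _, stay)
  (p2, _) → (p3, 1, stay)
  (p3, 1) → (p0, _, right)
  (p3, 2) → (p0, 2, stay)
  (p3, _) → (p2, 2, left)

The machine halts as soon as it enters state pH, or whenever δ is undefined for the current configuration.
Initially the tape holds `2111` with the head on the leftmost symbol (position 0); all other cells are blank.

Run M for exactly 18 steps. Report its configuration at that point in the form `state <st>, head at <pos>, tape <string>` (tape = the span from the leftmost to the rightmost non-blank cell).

state=p0 head=0 tape=_[2]111   (p0,2)→(p3,1,stay)
state=p3 head=0 tape=_[1]111   (p3,1)→(p0,_,right)
state=p0 head=1 tape=__[1]11   (p0,1)→(p3,1,left)
state=p3 head=0 tape=_[_]111   (p3,_)→(p2,2,left)
state=p2 head=-1 tape=[_]2111   (p2,_)→(p3,1,stay)
state=p3 head=-1 tape=[1]2111   (p3,1)→(p0,_,right)
state=p0 head=0 tape=_[2]111   (p0,2)→(p3,1,stay)
state=p3 head=0 tape=_[1]111   (p3,1)→(p0,_,right)
state=p0 head=1 tape=__[1]11   (p0,1)→(p3,1,left)
state=p3 head=0 tape=_[_]111   (p3,_)→(p2,2,left)
state=p2 head=-1 tape=[_]2111   (p2,_)→(p3,1,stay)
state=p3 head=-1 tape=[1]2111   (p3,1)→(p0,_,right)
state=p0 head=0 tape=_[2]111   (p0,2)→(p3,1,stay)
state=p3 head=0 tape=_[1]111   (p3,1)→(p0,_,right)
state=p0 head=1 tape=__[1]11   (p0,1)→(p3,1,left)
state=p3 head=0 tape=_[_]111   (p3,_)→(p2,2,left)
state=p2 head=-1 tape=[_]2111   (p2,_)→(p3,1,stay)
state=p3 head=-1 tape=[1]2111   (p3,1)→(p0,_,right)
state=p0 head=0 tape=_[2]111
After 18 steps: state p0, head at 0, tape 2111.

state p0, head at 0, tape 2111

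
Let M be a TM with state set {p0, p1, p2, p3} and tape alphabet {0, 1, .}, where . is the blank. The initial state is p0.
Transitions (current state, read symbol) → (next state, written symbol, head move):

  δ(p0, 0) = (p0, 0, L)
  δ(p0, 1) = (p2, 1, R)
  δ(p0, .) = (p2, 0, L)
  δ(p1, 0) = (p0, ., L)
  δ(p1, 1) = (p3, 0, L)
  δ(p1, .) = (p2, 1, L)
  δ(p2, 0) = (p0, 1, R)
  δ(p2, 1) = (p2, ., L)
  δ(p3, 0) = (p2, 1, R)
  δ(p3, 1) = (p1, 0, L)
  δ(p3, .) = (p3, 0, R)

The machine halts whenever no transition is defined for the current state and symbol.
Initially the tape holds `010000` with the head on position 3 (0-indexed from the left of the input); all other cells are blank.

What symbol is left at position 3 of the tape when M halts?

state=p0 head=3 tape=.010[0]00.   (p0,0)→(p0,0,L)
state=p0 head=2 tape=.01[0]000.   (p0,0)→(p0,0,L)
state=p0 head=1 tape=.0[1]0000.   (p0,1)→(p2,1,R)
state=p2 head=2 tape=.01[0]000.   (p2,0)→(p0,1,R)
state=p0 head=3 tape=.011[0]00.   (p0,0)→(p0,0,L)
state=p0 head=2 tape=.01[1]000.   (p0,1)→(p2,1,R)
state=p2 head=3 tape=.011[0]00.   (p2,0)→(p0,1,R)
state=p0 head=4 tape=.0111[0]0.   (p0,0)→(p0,0,L)
state=p0 head=3 tape=.011[1]00.   (p0,1)→(p2,1,R)
state=p2 head=4 tape=.0111[0]0.   (p2,0)→(p0,1,R)
state=p0 head=5 tape=.01111[0].   (p0,0)→(p0,0,L)
state=p0 head=4 tape=.0111[1]0.   (p0,1)→(p2,1,R)
state=p2 head=5 tape=.01111[0].   (p2,0)→(p0,1,R)
state=p0 head=6 tape=.011111[.]   (p0,.)→(p2,0,L)
state=p2 head=5 tape=.01111[1]0   (p2,1)→(p2,.,L)
state=p2 head=4 tape=.0111[1].0   (p2,1)→(p2,.,L)
state=p2 head=3 tape=.011[1]..0   (p2,1)→(p2,.,L)
state=p2 head=2 tape=.01[1]...0   (p2,1)→(p2,.,L)
state=p2 head=1 tape=.0[1]....0   (p2,1)→(p2,.,L)
state=p2 head=0 tape=.[0].....0   (p2,0)→(p0,1,R)
state=p0 head=1 tape=.1[.]....0   (p0,.)→(p2,0,L)
state=p2 head=0 tape=.[1]0....0   (p2,1)→(p2,.,L)
state=p2 head=-1 tape=[.].0....0
Cell 3 holds . when M halts.

.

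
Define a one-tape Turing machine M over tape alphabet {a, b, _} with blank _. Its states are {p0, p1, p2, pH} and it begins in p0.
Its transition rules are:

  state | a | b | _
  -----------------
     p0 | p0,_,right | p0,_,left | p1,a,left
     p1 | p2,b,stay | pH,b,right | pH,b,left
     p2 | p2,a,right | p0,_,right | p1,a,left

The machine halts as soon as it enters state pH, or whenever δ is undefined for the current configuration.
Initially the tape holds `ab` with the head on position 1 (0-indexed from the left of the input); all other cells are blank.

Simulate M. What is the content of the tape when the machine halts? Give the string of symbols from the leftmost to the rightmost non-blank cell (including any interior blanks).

state=p0 head=1 tape=_a[b]   (p0,b)→(p0,_,left)
state=p0 head=0 tape=_[a]_   (p0,a)→(p0,_,right)
state=p0 head=1 tape=__[_]   (p0,_)→(p1,a,left)
state=p1 head=0 tape=_[_]a   (p1,_)→(pH,b,left)
state=pH head=-1 tape=[_]ba
The non-blank tape span at halt is ba.

ba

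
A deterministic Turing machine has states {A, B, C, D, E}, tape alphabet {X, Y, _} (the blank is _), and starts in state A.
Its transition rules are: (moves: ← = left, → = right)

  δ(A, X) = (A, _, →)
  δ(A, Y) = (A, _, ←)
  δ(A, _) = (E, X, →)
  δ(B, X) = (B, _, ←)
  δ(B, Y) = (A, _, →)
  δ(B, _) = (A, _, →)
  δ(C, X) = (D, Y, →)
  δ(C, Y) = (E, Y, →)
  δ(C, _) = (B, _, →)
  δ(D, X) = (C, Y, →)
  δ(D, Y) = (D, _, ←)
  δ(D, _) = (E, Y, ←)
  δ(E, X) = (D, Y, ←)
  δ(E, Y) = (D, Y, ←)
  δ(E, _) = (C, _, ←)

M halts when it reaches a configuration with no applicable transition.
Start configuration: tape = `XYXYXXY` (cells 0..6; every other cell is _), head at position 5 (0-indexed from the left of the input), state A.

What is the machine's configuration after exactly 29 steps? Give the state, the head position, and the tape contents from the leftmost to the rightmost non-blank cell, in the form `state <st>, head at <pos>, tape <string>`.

state C, head at 6, tape XYY__YY

state=A head=5 tape=XYXYX[X]Y_   (A,X)→(A,_,→)
state=A head=6 tape=XYXYX_[Y]_   (A,Y)→(A,_,←)
state=A head=5 tape=XYXYX[_]__   (A,_)→(E,X,→)
state=E head=6 tape=XYXYXX[_]_   (E,_)→(C,_,←)
state=C head=5 tape=XYXYX[X]__   (C,X)→(D,Y,→)
state=D head=6 tape=XYXYXY[_]_   (D,_)→(E,Y,←)
state=E head=5 tape=XYXYX[Y]Y_   (E,Y)→(D,Y,←)
state=D head=4 tape=XYXY[X]YY_   (D,X)→(C,Y,→)
state=C head=5 tape=XYXYY[Y]Y_   (C,Y)→(E,Y,→)
state=E head=6 tape=XYXYYY[Y]_   (E,Y)→(D,Y,←)
state=D head=5 tape=XYXYY[Y]Y_   (D,Y)→(D,_,←)
state=D head=4 tape=XYXY[Y]_Y_   (D,Y)→(D,_,←)
state=D head=3 tape=XYX[Y]__Y_   (D,Y)→(D,_,←)
state=D head=2 tape=XY[X]___Y_   (D,X)→(C,Y,→)
state=C head=3 tape=XYY[_]__Y_   (C,_)→(B,_,→)
state=B head=4 tape=XYY_[_]_Y_   (B,_)→(A,_,→)
state=A head=5 tape=XYY__[_]Y_   (A,_)→(E,X,→)
state=E head=6 tape=XYY__X[Y]_   (E,Y)→(D,Y,←)
state=D head=5 tape=XYY__[X]Y_   (D,X)→(C,Y,→)
state=C head=6 tape=XYY__Y[Y]_   (C,Y)→(E,Y,→)
state=E head=7 tape=XYY__YY[_]   (E,_)→(C,_,←)
state=C head=6 tape=XYY__Y[Y]_   (C,Y)→(E,Y,→)
state=E head=7 tape=XYY__YY[_]   (E,_)→(C,_,←)
state=C head=6 tape=XYY__Y[Y]_   (C,Y)→(E,Y,→)
state=E head=7 tape=XYY__YY[_]   (E,_)→(C,_,←)
state=C head=6 tape=XYY__Y[Y]_   (C,Y)→(E,Y,→)
state=E head=7 tape=XYY__YY[_]   (E,_)→(C,_,←)
state=C head=6 tape=XYY__Y[Y]_   (C,Y)→(E,Y,→)
state=E head=7 tape=XYY__YY[_]   (E,_)→(C,_,←)
state=C head=6 tape=XYY__Y[Y]_
After 29 steps: state C, head at 6, tape XYY__YY.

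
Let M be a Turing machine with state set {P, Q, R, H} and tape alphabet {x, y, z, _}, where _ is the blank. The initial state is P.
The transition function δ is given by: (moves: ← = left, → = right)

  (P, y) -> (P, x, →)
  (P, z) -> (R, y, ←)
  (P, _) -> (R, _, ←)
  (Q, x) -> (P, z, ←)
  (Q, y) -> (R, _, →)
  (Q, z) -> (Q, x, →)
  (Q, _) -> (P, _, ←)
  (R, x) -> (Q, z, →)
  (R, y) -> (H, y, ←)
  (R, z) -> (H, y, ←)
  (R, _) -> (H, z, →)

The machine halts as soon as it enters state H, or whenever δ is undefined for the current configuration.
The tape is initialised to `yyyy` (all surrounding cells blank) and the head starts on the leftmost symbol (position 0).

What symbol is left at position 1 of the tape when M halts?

x

state=P head=0 tape=[y]yyy__   (P,y)→(P,x,→)
state=P head=1 tape=x[y]yy__   (P,y)→(P,x,→)
state=P head=2 tape=xx[y]y__   (P,y)→(P,x,→)
state=P head=3 tape=xxx[y]__   (P,y)→(P,x,→)
state=P head=4 tape=xxxx[_]_   (P,_)→(R,_,←)
state=R head=3 tape=xxx[x]__   (R,x)→(Q,z,→)
state=Q head=4 tape=xxxz[_]_   (Q,_)→(P,_,←)
state=P head=3 tape=xxx[z]__   (P,z)→(R,y,←)
state=R head=2 tape=xx[x]y__   (R,x)→(Q,z,→)
state=Q head=3 tape=xxz[y]__   (Q,y)→(R,_,→)
state=R head=4 tape=xxz_[_]_   (R,_)→(H,z,→)
state=H head=5 tape=xxz_z[_]
Cell 1 holds x when M halts.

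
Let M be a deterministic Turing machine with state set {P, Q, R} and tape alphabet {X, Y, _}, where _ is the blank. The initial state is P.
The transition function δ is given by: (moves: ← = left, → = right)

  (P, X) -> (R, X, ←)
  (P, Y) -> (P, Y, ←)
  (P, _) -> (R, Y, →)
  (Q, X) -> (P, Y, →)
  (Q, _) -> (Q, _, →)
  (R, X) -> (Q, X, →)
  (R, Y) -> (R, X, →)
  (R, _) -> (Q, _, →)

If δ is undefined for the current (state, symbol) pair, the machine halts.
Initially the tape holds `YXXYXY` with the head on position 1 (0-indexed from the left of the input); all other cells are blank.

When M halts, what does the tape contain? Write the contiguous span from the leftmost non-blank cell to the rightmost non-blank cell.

YXXXXXY

P | _Y[X]XYXY   read X → write X, move ←, go to R
R | _[Y]XXYXY   read Y → write X, move →, go to R
R | _X[X]XYXY   read X → write X, move →, go to Q
Q | _XX[X]YXY   read X → write Y, move →, go to P
P | _XXY[Y]XY   read Y → write Y, move ←, go to P
P | _XX[Y]YXY   read Y → write Y, move ←, go to P
P | _X[X]YYXY   read X → write X, move ←, go to R
R | _[X]XYYXY   read X → write X, move →, go to Q
Q | _X[X]YYXY   read X → write Y, move →, go to P
P | _XY[Y]YXY   read Y → write Y, move ←, go to P
P | _X[Y]YYXY   read Y → write Y, move ←, go to P
P | _[X]YYYXY   read X → write X, move ←, go to R
R | [_]XYYYXY   read _ → write _, move →, go to Q
Q | _[X]YYYXY   read X → write Y, move →, go to P
P | _Y[Y]YYXY   read Y → write Y, move ←, go to P
P | _[Y]YYYXY   read Y → write Y, move ←, go to P
P | [_]YYYYXY   read _ → write Y, move →, go to R
R | Y[Y]YYYXY   read Y → write X, move →, go to R
R | YX[Y]YYXY   read Y → write X, move →, go to R
R | YXX[Y]YXY   read Y → write X, move →, go to R
R | YXXX[Y]XY   read Y → write X, move →, go to R
R | YXXXX[X]Y   read X → write X, move →, go to Q
Q | YXXXXX[Y]
The non-blank tape span at halt is YXXXXXY.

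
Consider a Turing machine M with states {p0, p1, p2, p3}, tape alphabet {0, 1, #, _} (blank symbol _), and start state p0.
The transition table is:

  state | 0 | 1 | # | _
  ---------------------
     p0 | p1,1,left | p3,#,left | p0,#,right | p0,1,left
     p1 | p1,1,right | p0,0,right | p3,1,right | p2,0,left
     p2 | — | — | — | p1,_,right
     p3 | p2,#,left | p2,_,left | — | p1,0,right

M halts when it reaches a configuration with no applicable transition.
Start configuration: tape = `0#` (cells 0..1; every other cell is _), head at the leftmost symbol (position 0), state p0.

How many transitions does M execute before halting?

p0 | __[0]#_   read 0 → write 1, move left, go to p1
p1 | _[_]1#_   read _ → write 0, move left, go to p2
p2 | [_]01#_   read _ → write _, move right, go to p1
p1 | _[0]1#_   read 0 → write 1, move right, go to p1
p1 | _1[1]#_   read 1 → write 0, move right, go to p0
p0 | _10[#]_   read # → write #, move right, go to p0
p0 | _10#[_]   read _ → write 1, move left, go to p0
p0 | _10[#]1   read # → write #, move right, go to p0
p0 | _10#[1]   read 1 → write #, move left, go to p3
p3 | _10[#]#
M halts after 9 transitions.

9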